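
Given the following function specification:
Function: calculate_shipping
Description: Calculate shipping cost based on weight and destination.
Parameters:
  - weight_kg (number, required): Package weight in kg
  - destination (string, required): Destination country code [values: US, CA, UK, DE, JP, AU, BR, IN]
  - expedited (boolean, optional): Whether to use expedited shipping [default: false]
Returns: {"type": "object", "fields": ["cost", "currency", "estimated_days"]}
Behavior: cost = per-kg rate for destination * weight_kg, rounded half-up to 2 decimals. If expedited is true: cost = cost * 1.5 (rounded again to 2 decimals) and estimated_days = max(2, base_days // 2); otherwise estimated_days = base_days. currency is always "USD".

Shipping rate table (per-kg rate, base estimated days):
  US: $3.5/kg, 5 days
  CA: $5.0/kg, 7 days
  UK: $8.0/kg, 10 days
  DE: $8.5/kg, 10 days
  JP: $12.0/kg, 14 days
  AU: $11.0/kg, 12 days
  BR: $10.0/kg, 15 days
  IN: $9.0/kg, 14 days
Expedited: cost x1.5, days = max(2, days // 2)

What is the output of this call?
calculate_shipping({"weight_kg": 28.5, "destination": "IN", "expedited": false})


Rate for IN: $9.0/kg, base 14 days
cost = 9.0 * 28.5 = 256.5 -> 256.50
expedited not set/false: estimated_days = 14
Output:
{"cost": 256.5, "currency": "USD", "estimated_days": 14}


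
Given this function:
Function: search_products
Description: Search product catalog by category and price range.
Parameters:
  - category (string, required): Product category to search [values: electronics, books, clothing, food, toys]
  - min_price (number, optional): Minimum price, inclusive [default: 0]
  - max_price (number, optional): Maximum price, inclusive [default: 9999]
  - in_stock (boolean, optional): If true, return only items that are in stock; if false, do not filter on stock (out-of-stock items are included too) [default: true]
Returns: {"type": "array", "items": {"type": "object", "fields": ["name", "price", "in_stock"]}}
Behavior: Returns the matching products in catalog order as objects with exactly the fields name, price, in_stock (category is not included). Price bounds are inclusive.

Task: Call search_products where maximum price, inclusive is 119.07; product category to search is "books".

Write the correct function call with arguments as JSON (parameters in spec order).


Mapping each described value to its parameter name:
  'Maximum price, inclusive' -> max_price = 119.07
  'Product category to search' -> category = "books"
search_products({"category": "books", "max_price": 119.07})


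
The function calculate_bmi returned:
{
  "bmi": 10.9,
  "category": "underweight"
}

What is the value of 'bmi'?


10.9


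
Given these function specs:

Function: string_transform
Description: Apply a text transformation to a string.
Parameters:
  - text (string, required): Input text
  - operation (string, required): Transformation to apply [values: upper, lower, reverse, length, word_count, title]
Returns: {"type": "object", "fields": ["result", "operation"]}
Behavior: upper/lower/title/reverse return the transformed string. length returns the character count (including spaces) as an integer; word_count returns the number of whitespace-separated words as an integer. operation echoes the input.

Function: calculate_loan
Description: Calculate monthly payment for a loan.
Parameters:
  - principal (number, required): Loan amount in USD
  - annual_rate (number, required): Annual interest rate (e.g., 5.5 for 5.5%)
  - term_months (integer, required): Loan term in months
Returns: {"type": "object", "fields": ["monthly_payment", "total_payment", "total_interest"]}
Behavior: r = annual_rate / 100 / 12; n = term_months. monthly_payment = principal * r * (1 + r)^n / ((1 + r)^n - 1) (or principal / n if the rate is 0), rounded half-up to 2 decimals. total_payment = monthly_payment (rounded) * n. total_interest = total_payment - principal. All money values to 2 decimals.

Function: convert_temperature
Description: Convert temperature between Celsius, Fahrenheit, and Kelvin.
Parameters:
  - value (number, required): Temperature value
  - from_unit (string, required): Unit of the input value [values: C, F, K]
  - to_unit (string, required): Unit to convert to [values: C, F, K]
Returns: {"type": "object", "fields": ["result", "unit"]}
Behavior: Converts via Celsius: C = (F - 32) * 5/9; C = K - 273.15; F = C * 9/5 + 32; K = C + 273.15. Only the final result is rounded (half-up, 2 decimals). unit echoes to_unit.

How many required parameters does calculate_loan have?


Parameters of calculate_loan: principal (required), annual_rate (required), term_months (required)
Required count:
3


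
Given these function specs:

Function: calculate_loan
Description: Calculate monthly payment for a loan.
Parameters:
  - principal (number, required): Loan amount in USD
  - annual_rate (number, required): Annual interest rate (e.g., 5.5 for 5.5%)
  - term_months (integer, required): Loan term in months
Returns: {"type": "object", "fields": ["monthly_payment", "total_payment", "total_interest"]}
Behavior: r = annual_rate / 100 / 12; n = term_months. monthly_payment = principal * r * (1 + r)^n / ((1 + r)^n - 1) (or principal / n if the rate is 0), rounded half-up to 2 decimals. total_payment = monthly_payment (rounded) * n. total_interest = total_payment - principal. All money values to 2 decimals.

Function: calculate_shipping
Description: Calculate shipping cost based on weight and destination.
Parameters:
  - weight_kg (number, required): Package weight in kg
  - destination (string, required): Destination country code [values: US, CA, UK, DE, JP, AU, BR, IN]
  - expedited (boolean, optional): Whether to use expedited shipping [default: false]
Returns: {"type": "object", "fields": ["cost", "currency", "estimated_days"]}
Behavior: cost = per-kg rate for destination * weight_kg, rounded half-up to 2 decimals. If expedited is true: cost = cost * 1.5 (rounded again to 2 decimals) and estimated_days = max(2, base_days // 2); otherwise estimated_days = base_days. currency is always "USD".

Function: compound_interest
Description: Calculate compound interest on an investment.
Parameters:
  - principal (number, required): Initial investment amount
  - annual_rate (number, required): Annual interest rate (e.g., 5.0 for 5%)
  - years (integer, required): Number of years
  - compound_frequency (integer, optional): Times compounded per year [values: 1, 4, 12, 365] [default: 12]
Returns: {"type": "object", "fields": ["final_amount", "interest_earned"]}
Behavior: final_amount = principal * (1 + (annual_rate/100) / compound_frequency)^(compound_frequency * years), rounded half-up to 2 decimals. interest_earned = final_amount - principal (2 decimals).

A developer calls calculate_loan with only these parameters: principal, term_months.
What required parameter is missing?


Required parameters: principal, annual_rate, term_months
Provided: principal, term_months
Missing: annual_rate
annual_rate


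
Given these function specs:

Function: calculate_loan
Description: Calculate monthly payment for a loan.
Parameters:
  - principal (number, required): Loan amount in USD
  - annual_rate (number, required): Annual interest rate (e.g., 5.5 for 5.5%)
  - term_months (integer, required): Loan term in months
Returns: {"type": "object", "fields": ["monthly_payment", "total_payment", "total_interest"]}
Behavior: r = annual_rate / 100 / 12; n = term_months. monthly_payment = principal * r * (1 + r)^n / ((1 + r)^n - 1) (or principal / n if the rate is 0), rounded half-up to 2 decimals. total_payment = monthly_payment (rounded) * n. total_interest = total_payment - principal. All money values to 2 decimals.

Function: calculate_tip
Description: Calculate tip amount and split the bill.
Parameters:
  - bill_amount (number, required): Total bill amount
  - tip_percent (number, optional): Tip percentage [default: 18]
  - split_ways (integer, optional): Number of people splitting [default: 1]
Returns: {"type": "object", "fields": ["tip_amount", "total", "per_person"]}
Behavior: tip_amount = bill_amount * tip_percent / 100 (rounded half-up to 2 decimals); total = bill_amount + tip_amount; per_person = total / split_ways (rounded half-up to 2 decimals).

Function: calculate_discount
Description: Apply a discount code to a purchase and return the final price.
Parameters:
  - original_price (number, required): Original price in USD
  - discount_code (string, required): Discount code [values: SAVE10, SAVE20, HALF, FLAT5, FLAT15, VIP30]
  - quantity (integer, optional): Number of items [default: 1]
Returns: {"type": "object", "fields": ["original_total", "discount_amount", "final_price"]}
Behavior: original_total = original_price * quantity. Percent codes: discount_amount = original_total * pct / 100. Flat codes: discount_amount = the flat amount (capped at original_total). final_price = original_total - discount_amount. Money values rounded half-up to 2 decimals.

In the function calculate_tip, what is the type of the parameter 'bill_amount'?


The calculate_tip spec declares:
  - bill_amount (number, required): Total bill amount
Type:
number


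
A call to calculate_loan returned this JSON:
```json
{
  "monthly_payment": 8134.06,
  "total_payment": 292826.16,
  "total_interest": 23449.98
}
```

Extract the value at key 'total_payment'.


292826.16


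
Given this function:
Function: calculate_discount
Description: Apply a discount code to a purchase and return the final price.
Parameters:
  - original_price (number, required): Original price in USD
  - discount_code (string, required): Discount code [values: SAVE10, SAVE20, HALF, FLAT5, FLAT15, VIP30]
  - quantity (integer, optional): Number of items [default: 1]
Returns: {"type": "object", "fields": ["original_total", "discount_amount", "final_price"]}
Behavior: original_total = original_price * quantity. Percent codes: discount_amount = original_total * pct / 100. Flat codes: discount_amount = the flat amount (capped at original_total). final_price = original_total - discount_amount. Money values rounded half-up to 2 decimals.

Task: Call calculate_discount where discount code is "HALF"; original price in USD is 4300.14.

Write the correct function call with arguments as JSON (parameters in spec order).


Mapping each described value to its parameter name:
  'Discount code' -> discount_code = "HALF"
  'Original price in USD' -> original_price = 4300.14
calculate_discount({"original_price": 4300.14, "discount_code": "HALF"})


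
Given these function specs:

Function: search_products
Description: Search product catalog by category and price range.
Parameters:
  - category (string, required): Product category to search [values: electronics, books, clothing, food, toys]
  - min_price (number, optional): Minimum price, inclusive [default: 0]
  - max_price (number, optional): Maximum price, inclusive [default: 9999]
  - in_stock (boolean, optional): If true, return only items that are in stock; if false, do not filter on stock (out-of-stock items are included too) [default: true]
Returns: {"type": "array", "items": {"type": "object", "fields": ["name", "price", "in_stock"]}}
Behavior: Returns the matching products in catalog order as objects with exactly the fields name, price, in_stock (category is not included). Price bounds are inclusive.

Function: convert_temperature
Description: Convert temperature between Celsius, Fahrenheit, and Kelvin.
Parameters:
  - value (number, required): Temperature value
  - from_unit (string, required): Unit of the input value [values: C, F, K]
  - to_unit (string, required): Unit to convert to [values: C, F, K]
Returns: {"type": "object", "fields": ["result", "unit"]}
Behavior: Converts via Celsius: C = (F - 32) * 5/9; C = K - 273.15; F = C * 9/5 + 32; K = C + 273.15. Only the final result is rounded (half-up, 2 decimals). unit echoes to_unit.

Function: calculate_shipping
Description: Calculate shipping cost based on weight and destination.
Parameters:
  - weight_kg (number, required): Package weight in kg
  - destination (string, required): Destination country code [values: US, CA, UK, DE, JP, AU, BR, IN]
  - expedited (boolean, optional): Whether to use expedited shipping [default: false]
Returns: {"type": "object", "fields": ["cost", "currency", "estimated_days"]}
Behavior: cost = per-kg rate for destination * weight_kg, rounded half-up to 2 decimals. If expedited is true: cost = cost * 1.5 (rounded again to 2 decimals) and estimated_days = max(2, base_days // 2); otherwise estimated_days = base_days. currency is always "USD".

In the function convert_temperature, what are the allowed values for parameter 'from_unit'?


The convert_temperature spec declares:
  - from_unit (string, required): Unit of the input value [values: C, F, K]
Allowed values:
C, F, K


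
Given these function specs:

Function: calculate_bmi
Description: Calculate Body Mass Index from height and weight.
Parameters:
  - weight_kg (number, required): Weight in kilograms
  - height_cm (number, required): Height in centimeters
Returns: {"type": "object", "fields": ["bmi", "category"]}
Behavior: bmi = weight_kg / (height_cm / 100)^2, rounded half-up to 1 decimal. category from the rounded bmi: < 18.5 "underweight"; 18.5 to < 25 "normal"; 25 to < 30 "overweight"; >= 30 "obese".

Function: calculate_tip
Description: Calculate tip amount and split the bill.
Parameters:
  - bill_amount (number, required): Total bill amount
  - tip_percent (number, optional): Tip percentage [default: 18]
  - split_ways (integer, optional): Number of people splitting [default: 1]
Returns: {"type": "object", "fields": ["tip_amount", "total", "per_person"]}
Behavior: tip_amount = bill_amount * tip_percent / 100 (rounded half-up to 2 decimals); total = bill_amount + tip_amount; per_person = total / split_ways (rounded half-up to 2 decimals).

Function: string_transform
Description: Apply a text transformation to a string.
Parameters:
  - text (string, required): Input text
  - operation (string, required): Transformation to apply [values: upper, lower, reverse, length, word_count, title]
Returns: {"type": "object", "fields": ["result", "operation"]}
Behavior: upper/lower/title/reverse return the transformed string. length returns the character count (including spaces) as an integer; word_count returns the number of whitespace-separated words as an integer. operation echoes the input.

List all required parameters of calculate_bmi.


Parameters of calculate_bmi and their required/optional flag:
  weight_kg: required
  height_cm: required
height_cm, weight_kg


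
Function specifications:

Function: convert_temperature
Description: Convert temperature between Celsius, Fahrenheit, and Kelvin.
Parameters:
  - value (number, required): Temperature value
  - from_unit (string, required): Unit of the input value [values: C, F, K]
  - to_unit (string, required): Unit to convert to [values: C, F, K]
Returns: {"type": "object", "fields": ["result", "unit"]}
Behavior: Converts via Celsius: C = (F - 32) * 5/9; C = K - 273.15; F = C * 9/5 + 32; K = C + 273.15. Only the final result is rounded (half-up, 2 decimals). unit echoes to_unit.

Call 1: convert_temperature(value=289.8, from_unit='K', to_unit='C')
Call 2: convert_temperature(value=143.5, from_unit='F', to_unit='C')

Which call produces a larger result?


Call 1:
  To C: 289.8 - 273.15 = 16.65
  Target is C: 16.65
  Round to 2 decimals: 16.65
  -> 16.65 C
Call 2:
  To C: (143.5 - 32) * 5/9 = 61.944444
  Target is C: 61.944444
  Round to 2 decimals: 61.94
  -> 61.94 C
Call 2 (61.94 C)


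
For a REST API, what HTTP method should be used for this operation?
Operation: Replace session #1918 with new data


GET = read, POST = create, PUT = update/replace, DELETE = remove
This operation is an update/replace.
PUT


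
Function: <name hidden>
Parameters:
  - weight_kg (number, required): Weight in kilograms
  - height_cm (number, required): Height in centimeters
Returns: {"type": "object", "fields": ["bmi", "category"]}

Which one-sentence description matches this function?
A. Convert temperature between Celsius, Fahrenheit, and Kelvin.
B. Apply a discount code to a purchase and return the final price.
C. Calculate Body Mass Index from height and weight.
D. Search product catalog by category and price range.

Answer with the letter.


Parameters weight_kg, height_cm and return ["bmi", "category"] fit: Calculate Body Mass Index from height and weight.
C


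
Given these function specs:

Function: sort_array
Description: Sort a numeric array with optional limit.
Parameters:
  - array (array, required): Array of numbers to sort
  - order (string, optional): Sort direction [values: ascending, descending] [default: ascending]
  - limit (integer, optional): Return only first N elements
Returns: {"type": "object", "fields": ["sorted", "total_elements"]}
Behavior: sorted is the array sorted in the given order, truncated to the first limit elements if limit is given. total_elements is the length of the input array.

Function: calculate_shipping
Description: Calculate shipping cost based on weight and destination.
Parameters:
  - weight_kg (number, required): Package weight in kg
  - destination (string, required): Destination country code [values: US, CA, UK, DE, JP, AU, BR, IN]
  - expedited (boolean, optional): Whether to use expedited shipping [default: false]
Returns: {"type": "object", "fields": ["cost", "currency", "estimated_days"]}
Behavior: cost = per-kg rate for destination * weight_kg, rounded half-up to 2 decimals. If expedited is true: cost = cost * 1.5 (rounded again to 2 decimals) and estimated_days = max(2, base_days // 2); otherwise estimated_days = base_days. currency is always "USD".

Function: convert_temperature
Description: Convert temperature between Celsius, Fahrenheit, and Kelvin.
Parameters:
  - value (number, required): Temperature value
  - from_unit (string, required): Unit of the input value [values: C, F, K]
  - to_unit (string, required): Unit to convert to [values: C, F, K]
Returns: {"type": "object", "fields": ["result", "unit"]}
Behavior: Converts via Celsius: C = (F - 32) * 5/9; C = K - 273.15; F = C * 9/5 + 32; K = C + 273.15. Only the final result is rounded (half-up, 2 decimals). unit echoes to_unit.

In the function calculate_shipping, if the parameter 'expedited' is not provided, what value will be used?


The calculate_shipping spec declares:
  - expedited (boolean, optional): Whether to use expedited shipping [default: false]
Default:
false


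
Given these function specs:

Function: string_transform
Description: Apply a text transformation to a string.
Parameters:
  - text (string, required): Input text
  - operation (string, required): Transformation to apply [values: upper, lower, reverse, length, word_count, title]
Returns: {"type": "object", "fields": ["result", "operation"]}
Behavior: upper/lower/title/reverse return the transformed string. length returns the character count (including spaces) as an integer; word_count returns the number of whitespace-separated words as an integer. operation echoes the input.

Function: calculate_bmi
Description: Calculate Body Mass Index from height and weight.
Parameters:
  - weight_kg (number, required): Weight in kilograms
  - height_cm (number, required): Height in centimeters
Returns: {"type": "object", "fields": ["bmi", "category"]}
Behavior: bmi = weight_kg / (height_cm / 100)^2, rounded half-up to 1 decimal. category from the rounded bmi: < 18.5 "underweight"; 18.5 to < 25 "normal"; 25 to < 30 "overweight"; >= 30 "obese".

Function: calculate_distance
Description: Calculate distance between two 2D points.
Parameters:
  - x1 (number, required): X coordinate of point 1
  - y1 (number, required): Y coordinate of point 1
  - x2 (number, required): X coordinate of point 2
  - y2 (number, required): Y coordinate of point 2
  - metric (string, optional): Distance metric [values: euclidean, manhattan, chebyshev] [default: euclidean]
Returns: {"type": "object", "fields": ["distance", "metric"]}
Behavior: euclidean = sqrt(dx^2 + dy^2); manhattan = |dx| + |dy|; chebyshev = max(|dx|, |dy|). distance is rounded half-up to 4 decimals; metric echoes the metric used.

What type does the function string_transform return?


The string_transform spec declares Returns: {"type": "object", "fields": ["result", "operation"]}
Type:
object


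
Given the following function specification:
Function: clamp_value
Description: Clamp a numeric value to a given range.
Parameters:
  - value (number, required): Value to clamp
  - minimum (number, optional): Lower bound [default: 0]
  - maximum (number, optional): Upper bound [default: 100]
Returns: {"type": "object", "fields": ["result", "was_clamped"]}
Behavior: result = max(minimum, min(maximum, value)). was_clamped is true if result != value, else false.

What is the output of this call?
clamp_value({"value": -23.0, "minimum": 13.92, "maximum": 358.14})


result = max(13.92, min(358.14, -23.0)) = max(13.92, -23.0) = 13.92
was_clamped = (13.92 != -23.0) = true
Output:
{"result": 13.92, "was_clamped": true}


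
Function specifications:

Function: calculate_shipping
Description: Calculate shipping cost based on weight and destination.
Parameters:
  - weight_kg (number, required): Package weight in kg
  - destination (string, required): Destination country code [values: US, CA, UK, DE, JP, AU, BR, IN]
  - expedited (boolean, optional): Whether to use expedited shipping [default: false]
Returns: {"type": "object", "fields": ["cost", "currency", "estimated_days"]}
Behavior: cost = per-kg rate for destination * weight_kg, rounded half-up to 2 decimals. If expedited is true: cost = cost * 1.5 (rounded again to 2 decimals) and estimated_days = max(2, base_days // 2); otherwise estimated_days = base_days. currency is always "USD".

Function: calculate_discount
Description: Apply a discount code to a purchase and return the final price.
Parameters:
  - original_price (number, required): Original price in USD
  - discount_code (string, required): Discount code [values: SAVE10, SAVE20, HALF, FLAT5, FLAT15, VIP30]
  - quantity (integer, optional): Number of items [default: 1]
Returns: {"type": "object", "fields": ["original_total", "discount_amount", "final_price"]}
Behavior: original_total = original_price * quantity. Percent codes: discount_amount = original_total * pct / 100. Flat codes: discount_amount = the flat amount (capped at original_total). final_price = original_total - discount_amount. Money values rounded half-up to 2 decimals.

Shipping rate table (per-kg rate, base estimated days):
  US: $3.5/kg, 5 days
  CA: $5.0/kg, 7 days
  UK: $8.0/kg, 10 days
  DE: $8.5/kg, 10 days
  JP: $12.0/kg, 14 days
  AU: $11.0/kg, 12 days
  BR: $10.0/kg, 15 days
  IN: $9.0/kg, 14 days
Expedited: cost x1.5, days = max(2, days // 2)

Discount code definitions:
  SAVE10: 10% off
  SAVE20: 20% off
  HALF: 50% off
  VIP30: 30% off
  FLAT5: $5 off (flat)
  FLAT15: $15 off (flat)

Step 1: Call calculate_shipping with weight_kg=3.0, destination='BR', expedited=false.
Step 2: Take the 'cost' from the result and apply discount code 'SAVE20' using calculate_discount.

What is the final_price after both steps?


Step 1: calculate_shipping(weight_kg=3.0, destination=BR, expedited=false)
  Rate for BR: $10.0/kg, base 15 days
  cost = 10.0 * 3.0 = 30 -> 30.00
  expedited not set/false: estimated_days = 15
  -> cost = 30.00 USD
Step 2: calculate_discount(original_price=30.0, discount_code=SAVE20, quantity=1)
  original_total = 30.0 * 1 = 30.00
  SAVE20 = 20% off: discount_amount = 30.00 * 20/100 = 6 -> 6.00
  final_price = 30.00 - 6.00 = 24.00
  -> final_price = 24.00
$24.00


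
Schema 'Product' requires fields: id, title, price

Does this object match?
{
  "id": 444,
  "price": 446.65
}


Checking required fields...
Missing: title
Invalid - missing required field 'title'


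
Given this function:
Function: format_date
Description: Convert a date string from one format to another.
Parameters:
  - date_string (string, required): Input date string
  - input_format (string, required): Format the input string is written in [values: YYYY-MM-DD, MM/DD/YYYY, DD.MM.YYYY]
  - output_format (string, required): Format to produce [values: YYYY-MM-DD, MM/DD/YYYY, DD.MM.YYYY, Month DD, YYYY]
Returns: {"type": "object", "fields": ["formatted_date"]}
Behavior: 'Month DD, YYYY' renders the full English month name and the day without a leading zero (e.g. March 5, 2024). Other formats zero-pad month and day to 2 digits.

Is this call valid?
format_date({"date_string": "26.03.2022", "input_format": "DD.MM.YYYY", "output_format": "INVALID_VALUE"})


Checking parameter values...
Parameter 'output_format' has value 'INVALID_VALUE' not in allowed: YYYY-MM-DD, MM/DD/YYYY, DD.MM.YYYY, Month DD, YYYY
Invalid - 'output_format' must be one of YYYY-MM-DD, MM/DD/YYYY, DD.MM.YYYY, Month DD, YYYY


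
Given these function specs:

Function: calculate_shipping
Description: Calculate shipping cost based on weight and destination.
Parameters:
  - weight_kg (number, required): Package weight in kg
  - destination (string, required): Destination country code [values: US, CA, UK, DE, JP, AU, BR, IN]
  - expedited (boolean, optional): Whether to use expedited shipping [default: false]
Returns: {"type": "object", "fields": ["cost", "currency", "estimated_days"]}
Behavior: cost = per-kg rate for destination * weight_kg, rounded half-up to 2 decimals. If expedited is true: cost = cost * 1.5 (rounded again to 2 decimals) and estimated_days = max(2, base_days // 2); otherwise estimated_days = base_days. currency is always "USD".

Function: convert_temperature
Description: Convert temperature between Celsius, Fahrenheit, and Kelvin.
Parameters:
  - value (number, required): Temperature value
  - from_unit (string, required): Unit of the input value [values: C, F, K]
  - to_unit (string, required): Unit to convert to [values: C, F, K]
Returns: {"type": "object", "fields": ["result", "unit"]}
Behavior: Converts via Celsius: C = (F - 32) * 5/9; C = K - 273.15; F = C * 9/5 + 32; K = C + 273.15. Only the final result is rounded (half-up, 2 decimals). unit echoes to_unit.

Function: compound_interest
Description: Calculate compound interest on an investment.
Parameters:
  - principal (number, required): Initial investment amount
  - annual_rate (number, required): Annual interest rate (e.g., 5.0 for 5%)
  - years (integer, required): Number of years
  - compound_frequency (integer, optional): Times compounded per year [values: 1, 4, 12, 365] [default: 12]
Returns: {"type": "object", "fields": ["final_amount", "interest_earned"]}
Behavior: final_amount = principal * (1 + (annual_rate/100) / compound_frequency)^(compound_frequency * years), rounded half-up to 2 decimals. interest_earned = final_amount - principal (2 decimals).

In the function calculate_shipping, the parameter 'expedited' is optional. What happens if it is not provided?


The calculate_shipping spec declares:
  - expedited (boolean, optional): Whether to use expedited shipping [default: false]
It defaults to false


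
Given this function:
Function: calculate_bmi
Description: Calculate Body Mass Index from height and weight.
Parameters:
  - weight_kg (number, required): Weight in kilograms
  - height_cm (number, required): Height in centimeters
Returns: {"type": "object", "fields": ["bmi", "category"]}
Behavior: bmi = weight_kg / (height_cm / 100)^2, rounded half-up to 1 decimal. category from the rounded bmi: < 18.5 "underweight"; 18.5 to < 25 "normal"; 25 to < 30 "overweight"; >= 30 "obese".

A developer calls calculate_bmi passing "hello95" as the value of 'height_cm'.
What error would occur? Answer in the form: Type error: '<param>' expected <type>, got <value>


Spec: 'height_cm' is declared as number; "hello95" is a string.
Type error: 'height_cm' expected number, got "hello95"


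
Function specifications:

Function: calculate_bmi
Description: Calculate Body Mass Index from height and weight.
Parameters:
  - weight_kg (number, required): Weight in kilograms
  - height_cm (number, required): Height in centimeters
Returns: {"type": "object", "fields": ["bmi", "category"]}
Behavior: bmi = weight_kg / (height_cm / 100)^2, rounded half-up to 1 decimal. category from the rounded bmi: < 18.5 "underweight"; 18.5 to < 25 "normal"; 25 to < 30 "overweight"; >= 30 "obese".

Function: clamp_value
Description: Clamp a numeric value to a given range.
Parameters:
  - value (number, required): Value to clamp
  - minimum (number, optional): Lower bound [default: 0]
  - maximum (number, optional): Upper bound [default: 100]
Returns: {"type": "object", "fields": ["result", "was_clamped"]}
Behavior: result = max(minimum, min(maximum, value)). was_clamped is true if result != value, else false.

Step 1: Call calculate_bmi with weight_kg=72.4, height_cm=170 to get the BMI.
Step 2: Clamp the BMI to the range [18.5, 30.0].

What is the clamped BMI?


Step 1: calculate_bmi(weight_kg=72.4, height_cm=170)
  height_m = 170 / 100 = 1.7
  bmi = 72.4 / 1.7^2 = 72.4 / 2.89 = 25.051903 -> 25.1
  25 <= 25.1 < 30 -> overweight
  -> bmi = 25.1
Step 2: clamp_value(value=25.1, minimum=18.5, maximum=30.0)
  result = max(18.5, min(30.0, 25.1)) = max(18.5, 25.1) = 25.1
  was_clamped = (25.1 != 25.1) = false
  -> result = 25.1
25.1


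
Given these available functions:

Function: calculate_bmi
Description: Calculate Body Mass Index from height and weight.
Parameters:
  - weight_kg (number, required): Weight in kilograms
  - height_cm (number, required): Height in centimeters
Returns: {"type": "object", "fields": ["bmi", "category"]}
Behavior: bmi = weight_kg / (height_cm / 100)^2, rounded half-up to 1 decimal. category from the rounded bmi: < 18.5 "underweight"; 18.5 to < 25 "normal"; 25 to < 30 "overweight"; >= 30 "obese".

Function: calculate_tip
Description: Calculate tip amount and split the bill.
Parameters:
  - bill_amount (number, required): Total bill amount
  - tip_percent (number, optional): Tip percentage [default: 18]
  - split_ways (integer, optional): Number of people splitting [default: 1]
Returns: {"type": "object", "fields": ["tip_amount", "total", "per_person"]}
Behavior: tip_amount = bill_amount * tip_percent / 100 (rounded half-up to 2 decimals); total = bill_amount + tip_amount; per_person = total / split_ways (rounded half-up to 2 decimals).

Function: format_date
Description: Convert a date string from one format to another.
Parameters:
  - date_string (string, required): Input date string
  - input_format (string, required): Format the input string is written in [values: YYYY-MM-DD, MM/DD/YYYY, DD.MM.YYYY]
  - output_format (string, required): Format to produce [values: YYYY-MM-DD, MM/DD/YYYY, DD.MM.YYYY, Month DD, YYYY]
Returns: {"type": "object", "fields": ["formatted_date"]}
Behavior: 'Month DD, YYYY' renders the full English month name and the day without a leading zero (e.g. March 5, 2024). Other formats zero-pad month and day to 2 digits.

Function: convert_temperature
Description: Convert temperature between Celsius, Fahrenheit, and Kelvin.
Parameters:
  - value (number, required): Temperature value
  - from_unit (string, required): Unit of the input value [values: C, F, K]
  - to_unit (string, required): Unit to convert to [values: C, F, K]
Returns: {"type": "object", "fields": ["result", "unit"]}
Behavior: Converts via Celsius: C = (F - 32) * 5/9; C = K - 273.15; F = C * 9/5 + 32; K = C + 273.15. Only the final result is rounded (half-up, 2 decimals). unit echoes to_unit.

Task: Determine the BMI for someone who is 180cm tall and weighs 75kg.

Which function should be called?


The task needs a function whose description is: Calculate Body Mass Index from height and weight.
calculate_bmi


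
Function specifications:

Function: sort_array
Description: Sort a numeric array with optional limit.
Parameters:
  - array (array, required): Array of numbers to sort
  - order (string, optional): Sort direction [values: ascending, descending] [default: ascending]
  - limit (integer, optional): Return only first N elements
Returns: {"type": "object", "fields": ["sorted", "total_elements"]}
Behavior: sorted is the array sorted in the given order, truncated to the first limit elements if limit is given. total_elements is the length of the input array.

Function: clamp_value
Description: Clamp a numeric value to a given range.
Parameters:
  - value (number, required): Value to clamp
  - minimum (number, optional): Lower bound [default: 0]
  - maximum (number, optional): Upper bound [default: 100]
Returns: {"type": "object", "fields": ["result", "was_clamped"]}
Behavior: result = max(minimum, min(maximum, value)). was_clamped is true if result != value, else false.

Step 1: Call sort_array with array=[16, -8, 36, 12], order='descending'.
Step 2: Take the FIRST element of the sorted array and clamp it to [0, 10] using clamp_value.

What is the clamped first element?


Step 1: sort_array(order=descending)
  sorted: [36, 16, 12, -8]
  -> first element = 36
Step 2: clamp_value(value=36, minimum=0, maximum=10)
  result = max(0, min(10, 36)) = max(0, 10) = 10
  was_clamped = (10 != 36) = true
  -> result = 10
10


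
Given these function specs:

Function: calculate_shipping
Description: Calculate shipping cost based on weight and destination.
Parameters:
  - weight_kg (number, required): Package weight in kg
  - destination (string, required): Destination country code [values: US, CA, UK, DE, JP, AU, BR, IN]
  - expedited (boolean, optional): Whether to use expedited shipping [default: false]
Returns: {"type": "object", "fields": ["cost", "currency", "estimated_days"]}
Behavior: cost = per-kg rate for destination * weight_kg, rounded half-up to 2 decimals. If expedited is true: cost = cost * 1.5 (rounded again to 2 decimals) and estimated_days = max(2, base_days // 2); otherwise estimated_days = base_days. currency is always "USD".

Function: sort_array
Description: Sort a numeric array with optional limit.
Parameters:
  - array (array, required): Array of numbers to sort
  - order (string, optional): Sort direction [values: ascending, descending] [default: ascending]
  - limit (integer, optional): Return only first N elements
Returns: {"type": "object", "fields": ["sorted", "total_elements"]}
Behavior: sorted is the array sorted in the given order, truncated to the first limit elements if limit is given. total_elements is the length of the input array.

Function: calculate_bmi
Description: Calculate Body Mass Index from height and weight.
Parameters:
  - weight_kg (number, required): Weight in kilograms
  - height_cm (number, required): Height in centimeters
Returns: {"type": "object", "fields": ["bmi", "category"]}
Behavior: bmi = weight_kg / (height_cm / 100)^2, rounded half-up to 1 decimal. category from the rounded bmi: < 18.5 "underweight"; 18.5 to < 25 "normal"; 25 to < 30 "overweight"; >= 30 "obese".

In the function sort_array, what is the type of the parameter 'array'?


The sort_array spec declares:
  - array (array, required): Array of numbers to sort
Type:
array


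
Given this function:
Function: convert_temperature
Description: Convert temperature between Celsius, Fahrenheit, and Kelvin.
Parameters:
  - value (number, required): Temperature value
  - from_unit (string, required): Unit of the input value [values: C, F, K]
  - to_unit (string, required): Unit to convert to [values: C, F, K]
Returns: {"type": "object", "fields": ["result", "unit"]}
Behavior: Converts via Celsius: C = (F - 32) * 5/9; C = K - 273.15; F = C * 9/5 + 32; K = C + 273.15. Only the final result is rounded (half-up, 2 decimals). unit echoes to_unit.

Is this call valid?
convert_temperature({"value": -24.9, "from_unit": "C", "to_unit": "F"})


Checking all required parameters present and types match... All valid.
Valid


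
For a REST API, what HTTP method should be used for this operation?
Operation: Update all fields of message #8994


GET = read, POST = create, PUT = update/replace, DELETE = remove
This operation is an update/replace.
PUT


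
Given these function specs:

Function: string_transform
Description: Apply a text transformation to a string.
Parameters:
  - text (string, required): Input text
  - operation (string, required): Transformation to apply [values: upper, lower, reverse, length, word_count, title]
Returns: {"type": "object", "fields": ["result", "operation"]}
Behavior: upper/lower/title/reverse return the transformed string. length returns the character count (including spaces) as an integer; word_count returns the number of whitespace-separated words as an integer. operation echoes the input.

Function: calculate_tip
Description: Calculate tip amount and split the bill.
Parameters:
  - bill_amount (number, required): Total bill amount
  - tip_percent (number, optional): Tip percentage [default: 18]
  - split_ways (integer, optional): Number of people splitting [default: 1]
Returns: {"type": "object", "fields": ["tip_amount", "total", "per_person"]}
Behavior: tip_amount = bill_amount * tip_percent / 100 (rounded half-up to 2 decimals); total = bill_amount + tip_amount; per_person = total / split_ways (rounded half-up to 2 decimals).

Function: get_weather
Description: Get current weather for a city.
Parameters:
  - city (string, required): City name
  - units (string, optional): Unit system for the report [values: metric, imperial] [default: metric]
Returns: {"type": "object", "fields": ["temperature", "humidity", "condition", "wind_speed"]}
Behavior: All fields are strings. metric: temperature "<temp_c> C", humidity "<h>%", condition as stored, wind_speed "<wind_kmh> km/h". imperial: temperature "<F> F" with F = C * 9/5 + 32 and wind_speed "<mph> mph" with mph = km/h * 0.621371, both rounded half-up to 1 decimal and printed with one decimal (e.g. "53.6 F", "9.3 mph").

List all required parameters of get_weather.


Parameters of get_weather and their required/optional flag:
  city: required
  units: optional
city


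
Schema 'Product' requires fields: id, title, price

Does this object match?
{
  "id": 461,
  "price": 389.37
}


Checking required fields...
Missing: title
Invalid - missing required field 'title'


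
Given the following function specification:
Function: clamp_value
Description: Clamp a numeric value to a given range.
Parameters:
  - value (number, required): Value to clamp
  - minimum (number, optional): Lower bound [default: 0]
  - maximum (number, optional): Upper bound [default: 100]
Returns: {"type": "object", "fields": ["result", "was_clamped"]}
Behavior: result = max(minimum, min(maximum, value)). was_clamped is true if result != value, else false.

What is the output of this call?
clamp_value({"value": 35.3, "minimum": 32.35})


Defaults applied: maximum=100
result = max(32.35, min(100, 35.3)) = max(32.35, 35.3) = 35.3
was_clamped = (35.3 != 35.3) = false
Output:
{"result": 35.3, "was_clamped": false}


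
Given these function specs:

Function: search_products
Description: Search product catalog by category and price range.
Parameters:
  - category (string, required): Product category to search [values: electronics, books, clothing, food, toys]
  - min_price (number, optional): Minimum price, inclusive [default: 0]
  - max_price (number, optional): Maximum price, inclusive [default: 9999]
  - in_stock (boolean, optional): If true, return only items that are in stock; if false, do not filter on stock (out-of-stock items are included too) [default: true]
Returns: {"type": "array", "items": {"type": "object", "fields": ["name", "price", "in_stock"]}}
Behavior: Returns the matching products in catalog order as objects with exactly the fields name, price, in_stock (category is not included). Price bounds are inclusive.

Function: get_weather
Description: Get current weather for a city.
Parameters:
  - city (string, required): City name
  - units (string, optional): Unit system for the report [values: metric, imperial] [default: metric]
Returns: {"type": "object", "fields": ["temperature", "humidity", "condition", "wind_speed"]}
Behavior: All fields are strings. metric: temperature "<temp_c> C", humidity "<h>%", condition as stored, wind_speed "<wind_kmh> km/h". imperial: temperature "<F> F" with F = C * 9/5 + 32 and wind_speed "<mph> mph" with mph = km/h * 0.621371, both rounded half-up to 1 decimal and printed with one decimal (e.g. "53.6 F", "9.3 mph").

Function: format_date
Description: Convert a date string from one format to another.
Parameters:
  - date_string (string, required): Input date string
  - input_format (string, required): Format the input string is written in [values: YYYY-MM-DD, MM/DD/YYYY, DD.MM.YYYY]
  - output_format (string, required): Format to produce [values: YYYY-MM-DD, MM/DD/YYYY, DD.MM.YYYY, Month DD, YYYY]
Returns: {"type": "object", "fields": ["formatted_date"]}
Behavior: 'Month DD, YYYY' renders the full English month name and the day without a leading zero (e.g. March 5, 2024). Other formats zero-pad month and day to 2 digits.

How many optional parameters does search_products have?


Parameters of search_products: category (required), min_price (optional), max_price (optional), in_stock (optional)
Optional count:
3
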